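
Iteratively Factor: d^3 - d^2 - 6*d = (d)*(d^2 - d - 6) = d*(d + 2)*(d - 3)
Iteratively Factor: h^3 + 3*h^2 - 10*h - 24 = (h - 3)*(h^2 + 6*h + 8) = (h - 3)*(h + 4)*(h + 2)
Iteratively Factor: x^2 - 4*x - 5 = (x - 5)*(x + 1)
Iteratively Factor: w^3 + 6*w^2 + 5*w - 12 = (w + 3)*(w^2 + 3*w - 4) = (w + 3)*(w + 4)*(w - 1)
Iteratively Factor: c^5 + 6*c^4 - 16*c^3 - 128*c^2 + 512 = (c + 4)*(c^4 + 2*c^3 - 24*c^2 - 32*c + 128) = (c + 4)^2*(c^3 - 2*c^2 - 16*c + 32) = (c - 4)*(c + 4)^2*(c^2 + 2*c - 8) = (c - 4)*(c - 2)*(c + 4)^2*(c + 4)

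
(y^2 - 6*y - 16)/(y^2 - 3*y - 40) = (y + 2)/(y + 5)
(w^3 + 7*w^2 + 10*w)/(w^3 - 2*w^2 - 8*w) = (w + 5)/(w - 4)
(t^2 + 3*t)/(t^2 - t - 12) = t/(t - 4)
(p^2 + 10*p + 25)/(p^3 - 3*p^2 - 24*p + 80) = (p + 5)/(p^2 - 8*p + 16)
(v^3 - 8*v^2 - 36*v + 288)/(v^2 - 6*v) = v - 2 - 48/v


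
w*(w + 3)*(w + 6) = w^3 + 9*w^2 + 18*w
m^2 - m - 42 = (m - 7)*(m + 6)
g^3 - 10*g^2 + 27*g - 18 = (g - 6)*(g - 3)*(g - 1)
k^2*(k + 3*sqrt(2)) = k^3 + 3*sqrt(2)*k^2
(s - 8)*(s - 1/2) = s^2 - 17*s/2 + 4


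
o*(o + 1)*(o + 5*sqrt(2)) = o^3 + o^2 + 5*sqrt(2)*o^2 + 5*sqrt(2)*o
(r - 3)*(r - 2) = r^2 - 5*r + 6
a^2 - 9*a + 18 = (a - 6)*(a - 3)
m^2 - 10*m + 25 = (m - 5)^2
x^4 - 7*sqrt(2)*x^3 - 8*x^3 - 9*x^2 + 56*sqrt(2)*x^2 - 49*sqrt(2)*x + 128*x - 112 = (x - 7)*(x - 1)*(x - 8*sqrt(2))*(x + sqrt(2))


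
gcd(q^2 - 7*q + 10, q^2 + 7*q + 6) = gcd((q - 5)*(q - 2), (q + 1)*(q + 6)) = 1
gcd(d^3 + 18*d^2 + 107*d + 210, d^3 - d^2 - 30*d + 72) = d + 6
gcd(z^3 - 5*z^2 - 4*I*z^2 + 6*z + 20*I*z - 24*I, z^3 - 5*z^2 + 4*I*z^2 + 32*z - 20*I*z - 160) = z - 4*I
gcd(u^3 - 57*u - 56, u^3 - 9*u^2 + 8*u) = u - 8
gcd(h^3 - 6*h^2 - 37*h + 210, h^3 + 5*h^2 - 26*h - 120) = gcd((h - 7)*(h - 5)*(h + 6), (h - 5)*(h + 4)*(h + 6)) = h^2 + h - 30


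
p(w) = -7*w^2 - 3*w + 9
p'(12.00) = -171.00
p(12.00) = -1035.00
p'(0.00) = -3.00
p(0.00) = 9.00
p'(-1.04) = 11.56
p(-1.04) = 4.55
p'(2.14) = -32.96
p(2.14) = -29.48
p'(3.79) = -56.06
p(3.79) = -102.92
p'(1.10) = -18.40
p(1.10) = -2.77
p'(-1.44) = 17.16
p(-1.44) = -1.20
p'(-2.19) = 27.66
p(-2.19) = -18.00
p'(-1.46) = 17.44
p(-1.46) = -1.54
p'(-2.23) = 28.22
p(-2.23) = -19.12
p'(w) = -14*w - 3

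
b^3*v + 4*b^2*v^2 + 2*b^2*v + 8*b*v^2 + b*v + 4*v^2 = (b + 1)*(b + 4*v)*(b*v + v)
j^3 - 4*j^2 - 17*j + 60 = (j - 5)*(j - 3)*(j + 4)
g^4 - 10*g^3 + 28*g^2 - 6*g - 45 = (g - 5)*(g - 3)^2*(g + 1)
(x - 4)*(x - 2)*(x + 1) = x^3 - 5*x^2 + 2*x + 8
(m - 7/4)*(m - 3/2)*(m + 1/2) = m^3 - 11*m^2/4 + m + 21/16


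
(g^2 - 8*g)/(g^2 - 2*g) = (g - 8)/(g - 2)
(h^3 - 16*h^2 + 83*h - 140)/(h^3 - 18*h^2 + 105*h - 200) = (h^2 - 11*h + 28)/(h^2 - 13*h + 40)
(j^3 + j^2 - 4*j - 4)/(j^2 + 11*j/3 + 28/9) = 9*(j^3 + j^2 - 4*j - 4)/(9*j^2 + 33*j + 28)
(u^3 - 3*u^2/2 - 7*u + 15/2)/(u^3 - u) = (2*u^2 - u - 15)/(2*u*(u + 1))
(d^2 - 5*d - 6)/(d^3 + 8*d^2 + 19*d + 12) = (d - 6)/(d^2 + 7*d + 12)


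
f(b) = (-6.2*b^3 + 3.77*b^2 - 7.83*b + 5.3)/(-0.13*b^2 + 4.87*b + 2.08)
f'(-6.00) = 13.01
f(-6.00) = -47.99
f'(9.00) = -32.24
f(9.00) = -120.96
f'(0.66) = -2.09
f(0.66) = -0.00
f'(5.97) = -17.81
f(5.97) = -46.24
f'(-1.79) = 4.29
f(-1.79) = -9.49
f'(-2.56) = 6.51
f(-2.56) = -13.71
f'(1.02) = -2.30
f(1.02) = -0.77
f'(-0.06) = -13.52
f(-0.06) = 3.24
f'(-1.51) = 3.08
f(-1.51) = -8.45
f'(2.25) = -5.08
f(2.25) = -5.16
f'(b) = (0.26*b - 4.87)*(-6.2*b^3 + 3.77*b^2 - 7.83*b + 5.3)/(-0.13*b^2 + 4.87*b + 2.08)^2 + (-18.6*b^2 + 7.54*b - 7.83)/(-0.13*b^2 + 4.87*b + 2.08) = (0.806*b^4 - 60.388*b^3 - 21.346*b^2 + 17.0612*b - 42.0974)/(0.0169*b^4 - 1.2662*b^3 + 23.1761*b^2 + 20.2592*b + 4.3264)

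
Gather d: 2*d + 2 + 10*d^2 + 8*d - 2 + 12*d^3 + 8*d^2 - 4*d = 12*d^3 + 18*d^2 + 6*d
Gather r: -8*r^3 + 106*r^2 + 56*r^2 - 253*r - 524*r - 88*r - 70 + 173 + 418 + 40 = -8*r^3 + 162*r^2 - 865*r + 561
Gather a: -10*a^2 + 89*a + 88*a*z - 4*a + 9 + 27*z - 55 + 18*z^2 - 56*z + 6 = -10*a^2 + a*(88*z + 85) + 18*z^2 - 29*z - 40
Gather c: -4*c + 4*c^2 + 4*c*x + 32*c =4*c^2 + c*(4*x + 28)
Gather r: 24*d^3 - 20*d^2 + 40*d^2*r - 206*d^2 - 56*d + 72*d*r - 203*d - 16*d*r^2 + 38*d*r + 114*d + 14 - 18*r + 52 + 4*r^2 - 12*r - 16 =24*d^3 - 226*d^2 - 145*d + r^2*(4 - 16*d) + r*(40*d^2 + 110*d - 30) + 50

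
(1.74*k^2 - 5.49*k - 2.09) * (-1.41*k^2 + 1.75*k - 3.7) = -2.4534*k^4 + 10.7859*k^3 - 13.0986*k^2 + 16.6555*k + 7.733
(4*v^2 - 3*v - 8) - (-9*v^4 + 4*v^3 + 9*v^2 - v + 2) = 9*v^4 - 4*v^3 - 5*v^2 - 2*v - 10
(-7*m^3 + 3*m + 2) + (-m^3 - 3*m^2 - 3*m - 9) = -8*m^3 - 3*m^2 - 7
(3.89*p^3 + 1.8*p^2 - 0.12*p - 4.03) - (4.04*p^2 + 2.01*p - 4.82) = 3.89*p^3 - 2.24*p^2 - 2.13*p + 0.79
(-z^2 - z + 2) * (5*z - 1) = -5*z^3 - 4*z^2 + 11*z - 2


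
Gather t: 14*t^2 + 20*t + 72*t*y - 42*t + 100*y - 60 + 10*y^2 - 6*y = 14*t^2 + t*(72*y - 22) + 10*y^2 + 94*y - 60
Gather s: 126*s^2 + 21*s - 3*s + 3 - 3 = 126*s^2 + 18*s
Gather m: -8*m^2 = -8*m^2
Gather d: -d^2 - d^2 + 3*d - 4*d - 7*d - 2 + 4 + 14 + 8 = -2*d^2 - 8*d + 24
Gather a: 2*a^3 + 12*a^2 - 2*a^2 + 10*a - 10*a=2*a^3 + 10*a^2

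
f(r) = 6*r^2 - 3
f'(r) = 12*r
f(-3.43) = 67.59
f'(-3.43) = -41.16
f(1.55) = 11.42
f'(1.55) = 18.60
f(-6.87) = 280.18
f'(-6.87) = -82.44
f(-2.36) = 30.42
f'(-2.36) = -28.32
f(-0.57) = -1.05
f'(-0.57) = -6.84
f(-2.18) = 25.51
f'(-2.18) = -26.16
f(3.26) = 60.77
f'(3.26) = 39.12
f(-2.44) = 32.72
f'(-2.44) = -29.28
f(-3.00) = 51.00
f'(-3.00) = -36.00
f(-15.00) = 1347.00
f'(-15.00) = -180.00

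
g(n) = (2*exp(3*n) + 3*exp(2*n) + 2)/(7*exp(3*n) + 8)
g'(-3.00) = 0.00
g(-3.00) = 0.25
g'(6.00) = 0.00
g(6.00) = 0.29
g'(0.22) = 0.05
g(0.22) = 0.49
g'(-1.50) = 0.04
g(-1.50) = 0.27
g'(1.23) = -0.11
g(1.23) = 0.41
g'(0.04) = 0.13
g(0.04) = 0.47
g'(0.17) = 0.07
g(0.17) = 0.49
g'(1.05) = -0.12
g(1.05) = 0.43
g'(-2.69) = 0.00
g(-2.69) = 0.25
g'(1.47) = -0.09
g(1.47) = 0.38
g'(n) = (6*exp(3*n) + 6*exp(2*n))/(7*exp(3*n) + 8) - 21*(2*exp(3*n) + 3*exp(2*n) + 2)*exp(3*n)/(7*exp(3*n) + 8)^2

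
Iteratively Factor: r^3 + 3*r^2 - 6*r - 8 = (r + 1)*(r^2 + 2*r - 8) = (r + 1)*(r + 4)*(r - 2)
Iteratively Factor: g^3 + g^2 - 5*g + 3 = (g - 1)*(g^2 + 2*g - 3) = (g - 1)*(g + 3)*(g - 1)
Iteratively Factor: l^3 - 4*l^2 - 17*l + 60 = (l + 4)*(l^2 - 8*l + 15) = (l - 5)*(l + 4)*(l - 3)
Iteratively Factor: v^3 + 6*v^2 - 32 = (v + 4)*(v^2 + 2*v - 8) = (v + 4)^2*(v - 2)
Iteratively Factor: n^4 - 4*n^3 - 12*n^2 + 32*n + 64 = (n - 4)*(n^3 - 12*n - 16) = (n - 4)*(n + 2)*(n^2 - 2*n - 8) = (n - 4)*(n + 2)^2*(n - 4)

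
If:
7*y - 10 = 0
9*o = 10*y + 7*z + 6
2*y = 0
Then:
No Solution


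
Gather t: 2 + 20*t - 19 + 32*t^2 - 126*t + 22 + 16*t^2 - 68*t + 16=48*t^2 - 174*t + 21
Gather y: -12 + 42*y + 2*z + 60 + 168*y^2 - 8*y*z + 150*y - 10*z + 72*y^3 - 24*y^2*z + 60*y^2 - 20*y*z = 72*y^3 + y^2*(228 - 24*z) + y*(192 - 28*z) - 8*z + 48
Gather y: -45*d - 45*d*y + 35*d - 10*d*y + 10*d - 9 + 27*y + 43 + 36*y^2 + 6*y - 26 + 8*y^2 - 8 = 44*y^2 + y*(33 - 55*d)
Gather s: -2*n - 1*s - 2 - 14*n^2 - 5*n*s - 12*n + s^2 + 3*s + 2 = -14*n^2 - 14*n + s^2 + s*(2 - 5*n)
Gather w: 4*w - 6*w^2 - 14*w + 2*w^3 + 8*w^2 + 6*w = 2*w^3 + 2*w^2 - 4*w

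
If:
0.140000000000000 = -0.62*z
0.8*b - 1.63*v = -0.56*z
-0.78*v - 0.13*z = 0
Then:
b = 0.23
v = 0.04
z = -0.23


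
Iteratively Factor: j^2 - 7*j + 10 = (j - 2)*(j - 5)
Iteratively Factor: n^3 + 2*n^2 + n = (n)*(n^2 + 2*n + 1) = n*(n + 1)*(n + 1)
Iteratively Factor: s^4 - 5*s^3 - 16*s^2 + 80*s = (s + 4)*(s^3 - 9*s^2 + 20*s) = (s - 5)*(s + 4)*(s^2 - 4*s) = s*(s - 5)*(s + 4)*(s - 4)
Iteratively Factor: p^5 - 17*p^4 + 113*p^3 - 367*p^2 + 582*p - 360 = (p - 2)*(p^4 - 15*p^3 + 83*p^2 - 201*p + 180) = (p - 3)*(p - 2)*(p^3 - 12*p^2 + 47*p - 60) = (p - 3)^2*(p - 2)*(p^2 - 9*p + 20) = (p - 4)*(p - 3)^2*(p - 2)*(p - 5)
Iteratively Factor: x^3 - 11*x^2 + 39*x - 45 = (x - 5)*(x^2 - 6*x + 9) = (x - 5)*(x - 3)*(x - 3)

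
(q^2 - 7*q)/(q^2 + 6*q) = (q - 7)/(q + 6)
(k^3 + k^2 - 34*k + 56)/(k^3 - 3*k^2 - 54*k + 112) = (k - 4)/(k - 8)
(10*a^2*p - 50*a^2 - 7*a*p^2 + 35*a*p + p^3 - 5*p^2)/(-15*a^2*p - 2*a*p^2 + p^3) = (-2*a*p + 10*a + p^2 - 5*p)/(p*(3*a + p))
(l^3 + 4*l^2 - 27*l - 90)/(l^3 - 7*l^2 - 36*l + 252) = (l^2 - 2*l - 15)/(l^2 - 13*l + 42)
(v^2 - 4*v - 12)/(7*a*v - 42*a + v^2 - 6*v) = (v + 2)/(7*a + v)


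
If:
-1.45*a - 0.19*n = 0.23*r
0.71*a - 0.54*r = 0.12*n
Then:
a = 0.242797021689867*r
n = -3.06345095500162*r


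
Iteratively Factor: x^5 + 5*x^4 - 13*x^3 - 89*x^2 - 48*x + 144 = (x - 4)*(x^4 + 9*x^3 + 23*x^2 + 3*x - 36) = (x - 4)*(x - 1)*(x^3 + 10*x^2 + 33*x + 36) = (x - 4)*(x - 1)*(x + 3)*(x^2 + 7*x + 12) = (x - 4)*(x - 1)*(x + 3)*(x + 4)*(x + 3)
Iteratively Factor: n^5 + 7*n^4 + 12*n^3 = (n)*(n^4 + 7*n^3 + 12*n^2) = n^2*(n^3 + 7*n^2 + 12*n) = n^2*(n + 4)*(n^2 + 3*n) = n^3*(n + 4)*(n + 3)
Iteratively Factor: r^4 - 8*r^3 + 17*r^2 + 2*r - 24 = (r + 1)*(r^3 - 9*r^2 + 26*r - 24) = (r - 2)*(r + 1)*(r^2 - 7*r + 12) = (r - 3)*(r - 2)*(r + 1)*(r - 4)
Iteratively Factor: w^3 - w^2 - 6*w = (w + 2)*(w^2 - 3*w) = w*(w + 2)*(w - 3)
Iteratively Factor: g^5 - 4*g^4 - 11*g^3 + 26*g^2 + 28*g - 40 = (g + 2)*(g^4 - 6*g^3 + g^2 + 24*g - 20) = (g + 2)^2*(g^3 - 8*g^2 + 17*g - 10) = (g - 2)*(g + 2)^2*(g^2 - 6*g + 5) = (g - 5)*(g - 2)*(g + 2)^2*(g - 1)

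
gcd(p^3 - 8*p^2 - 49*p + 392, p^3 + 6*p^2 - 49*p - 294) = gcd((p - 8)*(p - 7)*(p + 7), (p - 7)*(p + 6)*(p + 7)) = p^2 - 49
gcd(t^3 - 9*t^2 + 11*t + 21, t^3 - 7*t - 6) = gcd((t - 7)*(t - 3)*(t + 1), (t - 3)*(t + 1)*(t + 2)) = t^2 - 2*t - 3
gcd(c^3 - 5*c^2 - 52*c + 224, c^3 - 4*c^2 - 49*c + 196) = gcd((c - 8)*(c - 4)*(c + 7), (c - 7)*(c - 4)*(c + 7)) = c^2 + 3*c - 28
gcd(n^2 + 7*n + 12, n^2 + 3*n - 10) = 1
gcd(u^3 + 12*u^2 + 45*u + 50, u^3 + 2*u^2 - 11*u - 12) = 1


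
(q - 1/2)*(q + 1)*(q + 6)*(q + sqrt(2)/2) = q^4 + sqrt(2)*q^3/2 + 13*q^3/2 + 5*q^2/2 + 13*sqrt(2)*q^2/4 - 3*q + 5*sqrt(2)*q/4 - 3*sqrt(2)/2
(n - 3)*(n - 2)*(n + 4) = n^3 - n^2 - 14*n + 24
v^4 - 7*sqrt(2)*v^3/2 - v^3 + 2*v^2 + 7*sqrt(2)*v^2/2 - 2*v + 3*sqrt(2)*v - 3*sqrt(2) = (v - 1)*(v - 3*sqrt(2))*(v - sqrt(2))*(v + sqrt(2)/2)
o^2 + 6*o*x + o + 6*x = (o + 1)*(o + 6*x)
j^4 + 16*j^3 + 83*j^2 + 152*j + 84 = (j + 1)*(j + 2)*(j + 6)*(j + 7)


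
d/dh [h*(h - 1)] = 2*h - 1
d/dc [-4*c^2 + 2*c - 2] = 2 - 8*c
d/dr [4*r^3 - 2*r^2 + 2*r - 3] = 12*r^2 - 4*r + 2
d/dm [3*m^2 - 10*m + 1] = 6*m - 10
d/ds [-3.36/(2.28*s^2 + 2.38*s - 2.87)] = (15.3216*s + 7.9968)/(2.28*s^2 + 2.38*s - 2.87)^2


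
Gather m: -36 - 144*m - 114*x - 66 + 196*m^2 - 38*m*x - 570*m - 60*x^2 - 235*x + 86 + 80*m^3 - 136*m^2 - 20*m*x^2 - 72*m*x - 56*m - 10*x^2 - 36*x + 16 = 80*m^3 + 60*m^2 + m*(-20*x^2 - 110*x - 770) - 70*x^2 - 385*x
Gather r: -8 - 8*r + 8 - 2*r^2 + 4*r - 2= -2*r^2 - 4*r - 2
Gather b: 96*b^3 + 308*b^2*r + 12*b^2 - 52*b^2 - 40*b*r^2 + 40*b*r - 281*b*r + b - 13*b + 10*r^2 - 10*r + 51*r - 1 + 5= 96*b^3 + b^2*(308*r - 40) + b*(-40*r^2 - 241*r - 12) + 10*r^2 + 41*r + 4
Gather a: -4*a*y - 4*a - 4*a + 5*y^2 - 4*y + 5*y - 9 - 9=a*(-4*y - 8) + 5*y^2 + y - 18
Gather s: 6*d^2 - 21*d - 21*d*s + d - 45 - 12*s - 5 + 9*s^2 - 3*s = 6*d^2 - 20*d + 9*s^2 + s*(-21*d - 15) - 50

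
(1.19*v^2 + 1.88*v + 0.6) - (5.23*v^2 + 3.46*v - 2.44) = -4.04*v^2 - 1.58*v + 3.04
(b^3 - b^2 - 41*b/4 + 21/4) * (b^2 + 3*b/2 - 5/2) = b^5 + b^4/2 - 57*b^3/4 - 61*b^2/8 + 67*b/2 - 105/8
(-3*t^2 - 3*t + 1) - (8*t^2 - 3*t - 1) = 2 - 11*t^2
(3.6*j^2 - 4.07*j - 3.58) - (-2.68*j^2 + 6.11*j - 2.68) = 6.28*j^2 - 10.18*j - 0.9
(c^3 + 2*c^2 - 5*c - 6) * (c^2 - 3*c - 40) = c^5 - c^4 - 51*c^3 - 71*c^2 + 218*c + 240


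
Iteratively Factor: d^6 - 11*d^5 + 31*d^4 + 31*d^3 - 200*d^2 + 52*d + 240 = (d - 5)*(d^5 - 6*d^4 + d^3 + 36*d^2 - 20*d - 48) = (d - 5)*(d - 4)*(d^4 - 2*d^3 - 7*d^2 + 8*d + 12) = (d - 5)*(d - 4)*(d - 2)*(d^3 - 7*d - 6) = (d - 5)*(d - 4)*(d - 2)*(d + 2)*(d^2 - 2*d - 3) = (d - 5)*(d - 4)*(d - 3)*(d - 2)*(d + 2)*(d + 1)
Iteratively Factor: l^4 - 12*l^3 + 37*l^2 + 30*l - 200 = (l - 4)*(l^3 - 8*l^2 + 5*l + 50) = (l - 4)*(l + 2)*(l^2 - 10*l + 25) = (l - 5)*(l - 4)*(l + 2)*(l - 5)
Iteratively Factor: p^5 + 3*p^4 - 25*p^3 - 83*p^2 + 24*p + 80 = (p - 1)*(p^4 + 4*p^3 - 21*p^2 - 104*p - 80) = (p - 1)*(p + 4)*(p^3 - 21*p - 20) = (p - 1)*(p + 1)*(p + 4)*(p^2 - p - 20) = (p - 1)*(p + 1)*(p + 4)^2*(p - 5)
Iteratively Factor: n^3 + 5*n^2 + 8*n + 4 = (n + 2)*(n^2 + 3*n + 2) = (n + 1)*(n + 2)*(n + 2)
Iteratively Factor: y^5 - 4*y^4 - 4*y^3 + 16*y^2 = (y - 4)*(y^4 - 4*y^2) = y*(y - 4)*(y^3 - 4*y) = y*(y - 4)*(y - 2)*(y^2 + 2*y) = y*(y - 4)*(y - 2)*(y + 2)*(y)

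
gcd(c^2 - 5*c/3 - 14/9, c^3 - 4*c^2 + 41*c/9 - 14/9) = c - 7/3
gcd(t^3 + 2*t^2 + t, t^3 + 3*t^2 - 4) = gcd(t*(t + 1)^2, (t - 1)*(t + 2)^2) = 1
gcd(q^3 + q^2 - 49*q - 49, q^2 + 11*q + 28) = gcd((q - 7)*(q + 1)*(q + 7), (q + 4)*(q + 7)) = q + 7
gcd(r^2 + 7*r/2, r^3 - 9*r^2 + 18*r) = r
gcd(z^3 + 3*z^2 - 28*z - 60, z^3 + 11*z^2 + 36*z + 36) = z^2 + 8*z + 12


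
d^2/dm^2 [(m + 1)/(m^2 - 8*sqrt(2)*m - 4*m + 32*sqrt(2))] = 2*(4*(m + 1)*(-m + 2 + 4*sqrt(2))^2 + (-3*m + 3 + 8*sqrt(2))*(m^2 - 8*sqrt(2)*m - 4*m + 32*sqrt(2)))/(m^2 - 8*sqrt(2)*m - 4*m + 32*sqrt(2))^3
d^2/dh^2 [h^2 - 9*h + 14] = 2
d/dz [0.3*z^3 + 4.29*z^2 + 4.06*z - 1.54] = 0.9*z^2 + 8.58*z + 4.06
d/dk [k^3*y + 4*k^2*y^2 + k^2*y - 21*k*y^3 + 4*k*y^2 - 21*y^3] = y*(3*k^2 + 8*k*y + 2*k - 21*y^2 + 4*y)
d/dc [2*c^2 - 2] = 4*c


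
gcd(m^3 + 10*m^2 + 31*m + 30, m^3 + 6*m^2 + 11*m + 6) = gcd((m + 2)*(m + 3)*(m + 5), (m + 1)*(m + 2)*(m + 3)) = m^2 + 5*m + 6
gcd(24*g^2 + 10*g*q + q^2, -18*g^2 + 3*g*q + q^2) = 6*g + q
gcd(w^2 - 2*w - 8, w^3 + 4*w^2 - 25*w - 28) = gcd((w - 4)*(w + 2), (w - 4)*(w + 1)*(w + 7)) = w - 4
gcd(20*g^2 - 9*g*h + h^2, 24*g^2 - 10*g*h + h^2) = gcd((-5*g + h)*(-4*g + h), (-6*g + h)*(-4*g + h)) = 4*g - h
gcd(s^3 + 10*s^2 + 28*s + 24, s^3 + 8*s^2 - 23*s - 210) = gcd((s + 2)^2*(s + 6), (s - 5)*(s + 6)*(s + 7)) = s + 6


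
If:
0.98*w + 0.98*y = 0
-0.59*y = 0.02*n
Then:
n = -29.5*y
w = -y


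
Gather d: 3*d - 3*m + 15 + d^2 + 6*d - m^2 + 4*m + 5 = d^2 + 9*d - m^2 + m + 20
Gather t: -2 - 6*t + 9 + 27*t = 21*t + 7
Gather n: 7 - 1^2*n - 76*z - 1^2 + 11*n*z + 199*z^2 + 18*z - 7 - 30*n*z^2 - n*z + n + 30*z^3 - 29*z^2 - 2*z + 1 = n*(-30*z^2 + 10*z) + 30*z^3 + 170*z^2 - 60*z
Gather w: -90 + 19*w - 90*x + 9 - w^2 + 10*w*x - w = -w^2 + w*(10*x + 18) - 90*x - 81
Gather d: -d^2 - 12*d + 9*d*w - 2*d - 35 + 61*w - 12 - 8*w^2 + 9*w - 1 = -d^2 + d*(9*w - 14) - 8*w^2 + 70*w - 48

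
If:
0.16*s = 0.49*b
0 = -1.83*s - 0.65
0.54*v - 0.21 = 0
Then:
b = -0.12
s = -0.36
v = 0.39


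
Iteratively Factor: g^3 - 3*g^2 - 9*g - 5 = (g + 1)*(g^2 - 4*g - 5) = (g - 5)*(g + 1)*(g + 1)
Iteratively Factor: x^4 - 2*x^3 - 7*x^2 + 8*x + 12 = (x - 3)*(x^3 + x^2 - 4*x - 4) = (x - 3)*(x - 2)*(x^2 + 3*x + 2) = (x - 3)*(x - 2)*(x + 1)*(x + 2)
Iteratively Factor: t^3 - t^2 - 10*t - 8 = (t + 1)*(t^2 - 2*t - 8) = (t - 4)*(t + 1)*(t + 2)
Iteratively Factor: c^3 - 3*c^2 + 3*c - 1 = (c - 1)*(c^2 - 2*c + 1) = (c - 1)^2*(c - 1)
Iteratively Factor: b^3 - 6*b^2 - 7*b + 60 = (b - 4)*(b^2 - 2*b - 15) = (b - 5)*(b - 4)*(b + 3)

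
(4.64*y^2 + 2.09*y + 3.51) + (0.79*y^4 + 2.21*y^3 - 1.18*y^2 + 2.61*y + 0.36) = 0.79*y^4 + 2.21*y^3 + 3.46*y^2 + 4.7*y + 3.87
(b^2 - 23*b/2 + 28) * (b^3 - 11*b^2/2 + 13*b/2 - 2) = b^5 - 17*b^4 + 391*b^3/4 - 923*b^2/4 + 205*b - 56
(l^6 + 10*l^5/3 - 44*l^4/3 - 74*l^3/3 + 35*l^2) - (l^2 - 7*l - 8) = l^6 + 10*l^5/3 - 44*l^4/3 - 74*l^3/3 + 34*l^2 + 7*l + 8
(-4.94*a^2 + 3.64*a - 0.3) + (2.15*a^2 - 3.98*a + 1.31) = -2.79*a^2 - 0.34*a + 1.01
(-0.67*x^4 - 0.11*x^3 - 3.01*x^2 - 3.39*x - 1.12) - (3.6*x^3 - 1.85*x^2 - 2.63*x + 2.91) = -0.67*x^4 - 3.71*x^3 - 1.16*x^2 - 0.76*x - 4.03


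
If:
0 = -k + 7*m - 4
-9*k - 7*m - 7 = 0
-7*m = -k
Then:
No Solution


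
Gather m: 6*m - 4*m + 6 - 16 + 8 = 2*m - 2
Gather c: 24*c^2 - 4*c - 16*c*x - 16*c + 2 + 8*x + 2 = 24*c^2 + c*(-16*x - 20) + 8*x + 4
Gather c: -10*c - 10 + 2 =-10*c - 8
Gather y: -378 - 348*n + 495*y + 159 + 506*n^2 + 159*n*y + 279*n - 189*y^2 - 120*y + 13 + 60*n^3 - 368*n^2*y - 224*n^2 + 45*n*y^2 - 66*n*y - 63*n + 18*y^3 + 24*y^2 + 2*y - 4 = 60*n^3 + 282*n^2 - 132*n + 18*y^3 + y^2*(45*n - 165) + y*(-368*n^2 + 93*n + 377) - 210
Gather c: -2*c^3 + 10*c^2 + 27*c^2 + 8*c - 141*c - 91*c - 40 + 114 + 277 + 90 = -2*c^3 + 37*c^2 - 224*c + 441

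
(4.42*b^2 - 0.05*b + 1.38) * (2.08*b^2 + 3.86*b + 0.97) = 9.1936*b^4 + 16.9572*b^3 + 6.9648*b^2 + 5.2783*b + 1.3386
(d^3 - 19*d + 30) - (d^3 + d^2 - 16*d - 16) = -d^2 - 3*d + 46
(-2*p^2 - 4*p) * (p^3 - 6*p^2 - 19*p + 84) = -2*p^5 + 8*p^4 + 62*p^3 - 92*p^2 - 336*p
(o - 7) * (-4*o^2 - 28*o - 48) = -4*o^3 + 148*o + 336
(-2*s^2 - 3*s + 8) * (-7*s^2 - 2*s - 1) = 14*s^4 + 25*s^3 - 48*s^2 - 13*s - 8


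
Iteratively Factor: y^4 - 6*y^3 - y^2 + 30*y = (y + 2)*(y^3 - 8*y^2 + 15*y) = (y - 5)*(y + 2)*(y^2 - 3*y) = y*(y - 5)*(y + 2)*(y - 3)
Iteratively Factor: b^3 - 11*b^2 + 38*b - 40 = (b - 4)*(b^2 - 7*b + 10) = (b - 4)*(b - 2)*(b - 5)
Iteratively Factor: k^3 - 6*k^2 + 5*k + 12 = (k - 4)*(k^2 - 2*k - 3) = (k - 4)*(k + 1)*(k - 3)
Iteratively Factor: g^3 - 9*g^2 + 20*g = (g - 5)*(g^2 - 4*g) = g*(g - 5)*(g - 4)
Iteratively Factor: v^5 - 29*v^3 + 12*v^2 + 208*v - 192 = (v + 4)*(v^4 - 4*v^3 - 13*v^2 + 64*v - 48) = (v + 4)^2*(v^3 - 8*v^2 + 19*v - 12) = (v - 4)*(v + 4)^2*(v^2 - 4*v + 3) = (v - 4)*(v - 1)*(v + 4)^2*(v - 3)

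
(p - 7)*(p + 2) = p^2 - 5*p - 14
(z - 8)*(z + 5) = z^2 - 3*z - 40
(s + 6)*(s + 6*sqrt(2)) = s^2 + 6*s + 6*sqrt(2)*s + 36*sqrt(2)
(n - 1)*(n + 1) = n^2 - 1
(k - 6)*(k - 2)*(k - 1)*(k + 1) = k^4 - 8*k^3 + 11*k^2 + 8*k - 12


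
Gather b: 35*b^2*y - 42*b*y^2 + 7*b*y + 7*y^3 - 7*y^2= 35*b^2*y + b*(-42*y^2 + 7*y) + 7*y^3 - 7*y^2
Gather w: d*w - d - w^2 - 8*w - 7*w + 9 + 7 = -d - w^2 + w*(d - 15) + 16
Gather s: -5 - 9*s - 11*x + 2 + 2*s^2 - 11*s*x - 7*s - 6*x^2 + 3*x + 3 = 2*s^2 + s*(-11*x - 16) - 6*x^2 - 8*x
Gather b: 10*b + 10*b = 20*b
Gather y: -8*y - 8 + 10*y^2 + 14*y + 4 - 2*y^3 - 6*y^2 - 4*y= -2*y^3 + 4*y^2 + 2*y - 4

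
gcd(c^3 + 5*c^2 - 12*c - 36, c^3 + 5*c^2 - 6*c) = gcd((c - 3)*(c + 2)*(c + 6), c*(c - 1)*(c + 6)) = c + 6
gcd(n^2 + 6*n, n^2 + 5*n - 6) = n + 6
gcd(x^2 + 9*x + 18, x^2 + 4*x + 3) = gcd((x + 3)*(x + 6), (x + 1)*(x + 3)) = x + 3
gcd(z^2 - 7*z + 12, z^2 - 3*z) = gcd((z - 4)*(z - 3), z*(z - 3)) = z - 3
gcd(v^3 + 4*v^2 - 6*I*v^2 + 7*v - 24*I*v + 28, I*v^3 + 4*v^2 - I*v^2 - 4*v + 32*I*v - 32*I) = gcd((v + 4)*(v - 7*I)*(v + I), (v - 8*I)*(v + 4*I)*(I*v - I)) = 1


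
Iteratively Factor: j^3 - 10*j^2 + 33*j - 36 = (j - 4)*(j^2 - 6*j + 9) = (j - 4)*(j - 3)*(j - 3)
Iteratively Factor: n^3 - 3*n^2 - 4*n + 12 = (n + 2)*(n^2 - 5*n + 6) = (n - 2)*(n + 2)*(n - 3)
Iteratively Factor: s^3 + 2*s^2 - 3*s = (s)*(s^2 + 2*s - 3) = s*(s + 3)*(s - 1)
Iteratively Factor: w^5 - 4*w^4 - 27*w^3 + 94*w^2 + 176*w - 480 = (w + 4)*(w^4 - 8*w^3 + 5*w^2 + 74*w - 120) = (w - 5)*(w + 4)*(w^3 - 3*w^2 - 10*w + 24) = (w - 5)*(w - 4)*(w + 4)*(w^2 + w - 6) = (w - 5)*(w - 4)*(w - 2)*(w + 4)*(w + 3)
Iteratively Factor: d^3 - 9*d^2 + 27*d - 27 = (d - 3)*(d^2 - 6*d + 9) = (d - 3)^2*(d - 3)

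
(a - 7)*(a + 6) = a^2 - a - 42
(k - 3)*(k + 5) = k^2 + 2*k - 15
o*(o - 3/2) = o^2 - 3*o/2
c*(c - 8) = c^2 - 8*c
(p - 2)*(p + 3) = p^2 + p - 6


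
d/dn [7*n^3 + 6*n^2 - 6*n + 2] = 21*n^2 + 12*n - 6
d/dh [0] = 0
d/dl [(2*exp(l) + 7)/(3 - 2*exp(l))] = 20*exp(l)/(2*exp(l) - 3)^2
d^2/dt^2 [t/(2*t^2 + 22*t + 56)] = (t*(2*t + 11)^2 - (3*t + 11)*(t^2 + 11*t + 28))/(t^2 + 11*t + 28)^3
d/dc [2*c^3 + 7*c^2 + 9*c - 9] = 6*c^2 + 14*c + 9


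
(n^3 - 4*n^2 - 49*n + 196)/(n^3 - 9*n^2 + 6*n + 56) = (n + 7)/(n + 2)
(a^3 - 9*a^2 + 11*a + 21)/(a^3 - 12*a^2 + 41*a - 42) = (a + 1)/(a - 2)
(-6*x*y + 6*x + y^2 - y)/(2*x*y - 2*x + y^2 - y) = (-6*x + y)/(2*x + y)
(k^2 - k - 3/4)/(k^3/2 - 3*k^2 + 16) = (4*k^2 - 4*k - 3)/(2*(k^3 - 6*k^2 + 32))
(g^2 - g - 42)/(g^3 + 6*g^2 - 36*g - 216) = (g - 7)/(g^2 - 36)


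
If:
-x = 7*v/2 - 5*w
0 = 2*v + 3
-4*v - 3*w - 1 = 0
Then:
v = -3/2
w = 5/3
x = 163/12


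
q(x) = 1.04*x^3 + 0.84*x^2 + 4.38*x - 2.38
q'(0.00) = 4.38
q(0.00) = -2.38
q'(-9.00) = 241.98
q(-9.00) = -731.92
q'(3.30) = 43.90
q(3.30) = 58.60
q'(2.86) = 34.71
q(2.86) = 41.35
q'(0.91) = 8.49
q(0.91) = 3.09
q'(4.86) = 86.24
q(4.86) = 158.13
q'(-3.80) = 43.05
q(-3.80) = -63.96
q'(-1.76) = 11.09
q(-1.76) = -13.16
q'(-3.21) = 31.14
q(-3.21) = -42.18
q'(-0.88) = 5.32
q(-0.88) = -6.29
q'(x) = 3.12*x^2 + 1.68*x + 4.38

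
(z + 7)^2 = z^2 + 14*z + 49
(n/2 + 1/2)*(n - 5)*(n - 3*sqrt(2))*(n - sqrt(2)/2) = n^4/2 - 7*sqrt(2)*n^3/4 - 2*n^3 - n^2 + 7*sqrt(2)*n^2 - 6*n + 35*sqrt(2)*n/4 - 15/2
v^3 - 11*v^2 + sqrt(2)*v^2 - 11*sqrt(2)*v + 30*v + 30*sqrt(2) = (v - 6)*(v - 5)*(v + sqrt(2))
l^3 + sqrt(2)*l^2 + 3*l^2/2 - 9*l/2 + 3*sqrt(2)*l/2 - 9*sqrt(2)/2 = (l - 3/2)*(l + 3)*(l + sqrt(2))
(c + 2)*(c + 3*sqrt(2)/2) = c^2 + 2*c + 3*sqrt(2)*c/2 + 3*sqrt(2)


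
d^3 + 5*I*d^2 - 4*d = d*(d + I)*(d + 4*I)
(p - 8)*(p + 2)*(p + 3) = p^3 - 3*p^2 - 34*p - 48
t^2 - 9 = (t - 3)*(t + 3)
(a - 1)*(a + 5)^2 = a^3 + 9*a^2 + 15*a - 25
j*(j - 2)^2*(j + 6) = j^4 + 2*j^3 - 20*j^2 + 24*j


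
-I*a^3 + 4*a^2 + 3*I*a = a*(a + 3*I)*(-I*a + 1)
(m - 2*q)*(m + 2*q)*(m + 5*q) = m^3 + 5*m^2*q - 4*m*q^2 - 20*q^3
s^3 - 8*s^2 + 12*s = s*(s - 6)*(s - 2)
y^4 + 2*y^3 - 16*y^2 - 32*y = y*(y - 4)*(y + 2)*(y + 4)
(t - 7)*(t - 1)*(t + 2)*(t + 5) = t^4 - t^3 - 39*t^2 - 31*t + 70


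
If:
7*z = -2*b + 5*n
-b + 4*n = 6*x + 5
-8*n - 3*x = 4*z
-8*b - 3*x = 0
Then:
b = 95/349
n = 80/349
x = -760/1047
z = 30/349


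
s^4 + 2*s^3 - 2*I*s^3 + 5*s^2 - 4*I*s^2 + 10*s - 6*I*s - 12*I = (s + 2)*(s - 3*I)*(s - I)*(s + 2*I)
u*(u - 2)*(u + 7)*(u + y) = u^4 + u^3*y + 5*u^3 + 5*u^2*y - 14*u^2 - 14*u*y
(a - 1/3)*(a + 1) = a^2 + 2*a/3 - 1/3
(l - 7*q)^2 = l^2 - 14*l*q + 49*q^2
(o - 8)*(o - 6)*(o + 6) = o^3 - 8*o^2 - 36*o + 288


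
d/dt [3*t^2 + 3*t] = 6*t + 3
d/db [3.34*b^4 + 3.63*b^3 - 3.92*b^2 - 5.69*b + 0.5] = 13.36*b^3 + 10.89*b^2 - 7.84*b - 5.69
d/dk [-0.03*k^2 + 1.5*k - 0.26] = 1.5 - 0.06*k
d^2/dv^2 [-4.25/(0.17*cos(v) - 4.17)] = (-0.122825*sin(v)^2 + 3.012825*cos(v) - 0.122825)/(0.17*cos(v) - 4.17)^3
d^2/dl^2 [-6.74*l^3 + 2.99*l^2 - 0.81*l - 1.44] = 5.98 - 40.44*l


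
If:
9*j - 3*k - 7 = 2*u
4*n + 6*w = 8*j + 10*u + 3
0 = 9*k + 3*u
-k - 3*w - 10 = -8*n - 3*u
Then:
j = 15*w/226 + 251/339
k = 38/339 - 45*w/226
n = 57*w/452 + 1885/1356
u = 135*w/226 - 38/113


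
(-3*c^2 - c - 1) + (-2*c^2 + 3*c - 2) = -5*c^2 + 2*c - 3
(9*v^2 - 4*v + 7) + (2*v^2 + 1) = 11*v^2 - 4*v + 8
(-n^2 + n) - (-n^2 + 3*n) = -2*n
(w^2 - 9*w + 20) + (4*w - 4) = w^2 - 5*w + 16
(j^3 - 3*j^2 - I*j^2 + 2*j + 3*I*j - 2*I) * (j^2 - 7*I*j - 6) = j^5 - 3*j^4 - 8*I*j^4 - 11*j^3 + 24*I*j^3 + 39*j^2 - 10*I*j^2 - 26*j - 18*I*j + 12*I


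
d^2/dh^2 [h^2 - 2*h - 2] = 2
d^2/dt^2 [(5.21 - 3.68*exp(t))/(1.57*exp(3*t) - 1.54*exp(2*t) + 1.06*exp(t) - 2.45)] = (-36.283328*exp(6*t) + 142.271673*exp(5*t) - 122.794582*exp(4*t) - 123.258684*exp(3*t) + 238.155813*exp(2*t) - 82.332324*exp(t) - 8.55883)*exp(t)/(3.869893*exp(9*t) - 11.387838*exp(8*t) + 19.008618*exp(7*t) - 37.146487*exp(6*t) + 48.375504*exp(5*t) - 47.086032*exp(4*t) + 53.459071*exp(3*t) - 35.99001*exp(2*t) + 19.08795*exp(t) - 14.706125)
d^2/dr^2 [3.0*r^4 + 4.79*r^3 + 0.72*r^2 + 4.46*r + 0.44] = 36.0*r^2 + 28.74*r + 1.44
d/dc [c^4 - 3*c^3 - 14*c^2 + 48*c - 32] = 4*c^3 - 9*c^2 - 28*c + 48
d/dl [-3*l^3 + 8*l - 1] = 8 - 9*l^2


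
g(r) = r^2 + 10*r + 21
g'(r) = 2*r + 10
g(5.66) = 109.64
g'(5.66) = 21.32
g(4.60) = 88.16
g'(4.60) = 19.20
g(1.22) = 34.69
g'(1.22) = 12.44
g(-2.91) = 0.37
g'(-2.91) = 4.18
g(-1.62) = 7.42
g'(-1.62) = 6.76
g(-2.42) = 2.66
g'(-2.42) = 5.16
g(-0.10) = 20.01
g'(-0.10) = 9.80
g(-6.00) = -3.00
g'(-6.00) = -2.00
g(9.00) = 192.00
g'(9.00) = 28.00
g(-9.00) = 12.00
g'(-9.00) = -8.00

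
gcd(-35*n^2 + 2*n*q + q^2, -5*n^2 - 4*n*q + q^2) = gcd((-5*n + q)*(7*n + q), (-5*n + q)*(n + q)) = -5*n + q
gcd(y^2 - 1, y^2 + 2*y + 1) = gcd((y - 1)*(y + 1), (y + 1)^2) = y + 1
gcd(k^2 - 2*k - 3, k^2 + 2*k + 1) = k + 1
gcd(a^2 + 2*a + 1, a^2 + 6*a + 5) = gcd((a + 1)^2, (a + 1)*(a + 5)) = a + 1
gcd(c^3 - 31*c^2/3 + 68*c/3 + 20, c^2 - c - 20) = c - 5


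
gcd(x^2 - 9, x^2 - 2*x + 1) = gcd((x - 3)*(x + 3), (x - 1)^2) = 1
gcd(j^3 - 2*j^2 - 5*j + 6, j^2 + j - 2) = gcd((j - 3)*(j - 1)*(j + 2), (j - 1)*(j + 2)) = j^2 + j - 2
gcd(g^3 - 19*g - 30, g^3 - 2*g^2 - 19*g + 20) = g - 5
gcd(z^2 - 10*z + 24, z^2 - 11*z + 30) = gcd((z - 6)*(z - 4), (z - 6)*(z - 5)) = z - 6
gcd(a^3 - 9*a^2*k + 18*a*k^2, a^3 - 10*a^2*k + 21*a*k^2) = a^2 - 3*a*k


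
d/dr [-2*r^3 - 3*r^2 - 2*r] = -6*r^2 - 6*r - 2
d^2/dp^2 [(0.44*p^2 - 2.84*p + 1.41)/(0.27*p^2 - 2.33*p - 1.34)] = (0.139536*p^3 + 1.571886*p^2 - 11.487258*p + 35.643998)/(0.019683*p^6 - 0.509571*p^5 + 4.104351*p^4 - 7.591373*p^3 - 20.369742*p^2 - 12.551244*p - 2.406104)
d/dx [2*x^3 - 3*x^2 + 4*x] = 6*x^2 - 6*x + 4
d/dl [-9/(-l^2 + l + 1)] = 9*(1 - 2*l)/(-l^2 + l + 1)^2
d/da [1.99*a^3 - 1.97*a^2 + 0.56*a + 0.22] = 5.97*a^2 - 3.94*a + 0.56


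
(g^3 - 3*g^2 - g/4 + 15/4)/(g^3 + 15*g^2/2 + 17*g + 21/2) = (4*g^2 - 16*g + 15)/(2*(2*g^2 + 13*g + 21))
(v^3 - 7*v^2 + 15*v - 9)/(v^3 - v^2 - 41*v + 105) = (v^2 - 4*v + 3)/(v^2 + 2*v - 35)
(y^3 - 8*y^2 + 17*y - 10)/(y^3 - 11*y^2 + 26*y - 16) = (y - 5)/(y - 8)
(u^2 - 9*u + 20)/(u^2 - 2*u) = (u^2 - 9*u + 20)/(u*(u - 2))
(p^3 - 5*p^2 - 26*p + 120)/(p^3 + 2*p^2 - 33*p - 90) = (p - 4)/(p + 3)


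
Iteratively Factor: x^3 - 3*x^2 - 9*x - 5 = (x + 1)*(x^2 - 4*x - 5) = (x - 5)*(x + 1)*(x + 1)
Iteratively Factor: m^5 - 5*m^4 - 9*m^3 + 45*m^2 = (m)*(m^4 - 5*m^3 - 9*m^2 + 45*m) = m*(m - 3)*(m^3 - 2*m^2 - 15*m) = m*(m - 5)*(m - 3)*(m^2 + 3*m) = m^2*(m - 5)*(m - 3)*(m + 3)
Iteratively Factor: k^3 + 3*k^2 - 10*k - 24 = (k + 2)*(k^2 + k - 12) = (k + 2)*(k + 4)*(k - 3)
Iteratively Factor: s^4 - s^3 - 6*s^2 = (s - 3)*(s^3 + 2*s^2) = s*(s - 3)*(s^2 + 2*s) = s^2*(s - 3)*(s + 2)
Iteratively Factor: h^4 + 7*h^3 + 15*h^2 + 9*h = (h + 3)*(h^3 + 4*h^2 + 3*h) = (h + 1)*(h + 3)*(h^2 + 3*h) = (h + 1)*(h + 3)^2*(h)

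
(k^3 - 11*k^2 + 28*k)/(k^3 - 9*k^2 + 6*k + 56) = k/(k + 2)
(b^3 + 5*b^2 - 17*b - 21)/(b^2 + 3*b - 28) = (b^2 - 2*b - 3)/(b - 4)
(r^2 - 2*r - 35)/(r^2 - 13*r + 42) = (r + 5)/(r - 6)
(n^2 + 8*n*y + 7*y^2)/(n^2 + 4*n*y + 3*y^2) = (n + 7*y)/(n + 3*y)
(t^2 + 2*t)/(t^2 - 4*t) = (t + 2)/(t - 4)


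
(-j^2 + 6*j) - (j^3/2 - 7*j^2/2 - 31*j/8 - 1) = -j^3/2 + 5*j^2/2 + 79*j/8 + 1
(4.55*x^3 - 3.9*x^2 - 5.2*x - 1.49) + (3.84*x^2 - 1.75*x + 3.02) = 4.55*x^3 - 0.0600000000000001*x^2 - 6.95*x + 1.53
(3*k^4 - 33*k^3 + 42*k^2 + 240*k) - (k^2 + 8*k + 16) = 3*k^4 - 33*k^3 + 41*k^2 + 232*k - 16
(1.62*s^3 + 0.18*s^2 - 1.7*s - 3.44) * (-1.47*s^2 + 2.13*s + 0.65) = -2.3814*s^5 + 3.186*s^4 + 3.9354*s^3 + 1.5528*s^2 - 8.4322*s - 2.236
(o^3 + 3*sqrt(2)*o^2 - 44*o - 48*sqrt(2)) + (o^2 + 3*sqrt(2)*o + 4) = o^3 + o^2 + 3*sqrt(2)*o^2 - 44*o + 3*sqrt(2)*o - 48*sqrt(2) + 4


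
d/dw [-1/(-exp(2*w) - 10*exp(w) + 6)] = 2*(-exp(w) - 5)*exp(w)/(exp(2*w) + 10*exp(w) - 6)^2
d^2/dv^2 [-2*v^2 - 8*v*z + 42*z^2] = -4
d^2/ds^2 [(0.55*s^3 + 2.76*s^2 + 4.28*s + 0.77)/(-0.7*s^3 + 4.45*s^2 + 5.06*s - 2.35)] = (-6.1313*s^6 - 24.2718*s^5 + 27.6670800000001*s^4 - 13.26269*s^3 - 124.57221*s^2 - 383.20149*s - 187.805254)/(0.343*s^9 - 6.5415*s^8 + 34.14705*s^7 + 9.90477499999997*s^6 - 290.75589*s^5 - 252.142635*s^4 + 199.532734*s^3 + 106.780005*s^2 - 83.83155*s + 12.977875)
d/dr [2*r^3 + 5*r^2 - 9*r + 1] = 6*r^2 + 10*r - 9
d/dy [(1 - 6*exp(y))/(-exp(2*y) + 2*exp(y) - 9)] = 2*(-3*exp(2*y) + exp(y) + 26)*exp(y)/(exp(4*y) - 4*exp(3*y) + 22*exp(2*y) - 36*exp(y) + 81)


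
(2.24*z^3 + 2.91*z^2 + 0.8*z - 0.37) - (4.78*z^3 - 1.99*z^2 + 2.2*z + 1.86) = -2.54*z^3 + 4.9*z^2 - 1.4*z - 2.23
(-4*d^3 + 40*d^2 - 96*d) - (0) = -4*d^3 + 40*d^2 - 96*d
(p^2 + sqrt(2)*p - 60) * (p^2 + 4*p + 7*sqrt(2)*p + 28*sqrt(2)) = p^4 + 4*p^3 + 8*sqrt(2)*p^3 - 46*p^2 + 32*sqrt(2)*p^2 - 420*sqrt(2)*p - 184*p - 1680*sqrt(2)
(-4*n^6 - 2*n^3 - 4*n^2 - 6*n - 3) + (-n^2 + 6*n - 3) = -4*n^6 - 2*n^3 - 5*n^2 - 6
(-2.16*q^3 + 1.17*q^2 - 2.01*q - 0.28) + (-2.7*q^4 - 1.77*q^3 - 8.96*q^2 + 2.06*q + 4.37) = -2.7*q^4 - 3.93*q^3 - 7.79*q^2 + 0.0500000000000003*q + 4.09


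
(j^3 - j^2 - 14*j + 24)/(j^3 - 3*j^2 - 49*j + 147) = (j^2 + 2*j - 8)/(j^2 - 49)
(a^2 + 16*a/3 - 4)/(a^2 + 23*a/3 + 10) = (3*a - 2)/(3*a + 5)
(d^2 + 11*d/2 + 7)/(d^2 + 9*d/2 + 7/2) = (d + 2)/(d + 1)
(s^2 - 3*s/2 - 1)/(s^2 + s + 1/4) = 2*(s - 2)/(2*s + 1)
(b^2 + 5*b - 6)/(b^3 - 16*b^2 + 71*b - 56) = (b + 6)/(b^2 - 15*b + 56)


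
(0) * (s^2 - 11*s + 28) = 0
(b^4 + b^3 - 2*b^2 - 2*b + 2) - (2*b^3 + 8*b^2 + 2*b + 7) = b^4 - b^3 - 10*b^2 - 4*b - 5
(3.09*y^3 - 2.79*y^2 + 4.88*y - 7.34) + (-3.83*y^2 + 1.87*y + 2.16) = 3.09*y^3 - 6.62*y^2 + 6.75*y - 5.18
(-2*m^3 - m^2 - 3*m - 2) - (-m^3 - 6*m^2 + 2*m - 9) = -m^3 + 5*m^2 - 5*m + 7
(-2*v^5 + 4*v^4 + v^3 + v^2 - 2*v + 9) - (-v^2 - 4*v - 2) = -2*v^5 + 4*v^4 + v^3 + 2*v^2 + 2*v + 11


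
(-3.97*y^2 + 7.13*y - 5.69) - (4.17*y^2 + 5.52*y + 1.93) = -8.14*y^2 + 1.61*y - 7.62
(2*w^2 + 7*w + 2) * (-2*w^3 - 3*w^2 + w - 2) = -4*w^5 - 20*w^4 - 23*w^3 - 3*w^2 - 12*w - 4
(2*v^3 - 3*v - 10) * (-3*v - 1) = -6*v^4 - 2*v^3 + 9*v^2 + 33*v + 10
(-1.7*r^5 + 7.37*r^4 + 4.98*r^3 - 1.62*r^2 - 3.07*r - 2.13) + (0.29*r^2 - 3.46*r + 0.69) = -1.7*r^5 + 7.37*r^4 + 4.98*r^3 - 1.33*r^2 - 6.53*r - 1.44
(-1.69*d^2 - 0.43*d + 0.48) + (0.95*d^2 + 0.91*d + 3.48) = -0.74*d^2 + 0.48*d + 3.96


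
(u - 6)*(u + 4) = u^2 - 2*u - 24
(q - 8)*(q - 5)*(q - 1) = q^3 - 14*q^2 + 53*q - 40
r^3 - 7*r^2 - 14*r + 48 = (r - 8)*(r - 2)*(r + 3)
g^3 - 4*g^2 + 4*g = g*(g - 2)^2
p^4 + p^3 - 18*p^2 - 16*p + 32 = (p - 4)*(p - 1)*(p + 2)*(p + 4)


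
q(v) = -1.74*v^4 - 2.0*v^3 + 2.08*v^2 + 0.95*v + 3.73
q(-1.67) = 3.73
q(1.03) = 2.77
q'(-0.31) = -0.71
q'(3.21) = -277.73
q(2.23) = -49.02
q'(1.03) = -8.74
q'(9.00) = -5521.45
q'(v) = -6.96*v^3 - 6.0*v^2 + 4.16*v + 0.95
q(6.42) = -3389.56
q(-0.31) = 3.68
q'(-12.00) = 11113.91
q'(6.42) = -2061.32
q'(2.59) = -149.45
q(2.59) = -92.90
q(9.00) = -12693.38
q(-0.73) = 4.43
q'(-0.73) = -2.58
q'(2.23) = -96.79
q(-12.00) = -32332.79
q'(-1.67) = 9.69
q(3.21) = -222.68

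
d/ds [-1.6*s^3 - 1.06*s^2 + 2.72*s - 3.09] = -4.8*s^2 - 2.12*s + 2.72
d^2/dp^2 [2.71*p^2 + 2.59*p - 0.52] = 5.42000000000000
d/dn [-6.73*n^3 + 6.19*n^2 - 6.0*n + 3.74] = -20.19*n^2 + 12.38*n - 6.0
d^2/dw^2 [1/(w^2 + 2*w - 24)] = 2*(-w^2 - 2*w + 4*(w + 1)^2 + 24)/(w^2 + 2*w - 24)^3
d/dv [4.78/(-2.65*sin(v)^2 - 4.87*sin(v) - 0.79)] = (25.334*sin(v) + 23.2786)*cos(v)/(2.65*sin(v)^2 + 4.87*sin(v) + 0.79)^2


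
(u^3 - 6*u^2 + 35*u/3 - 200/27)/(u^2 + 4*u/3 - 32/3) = (9*u^2 - 30*u + 25)/(9*(u + 4))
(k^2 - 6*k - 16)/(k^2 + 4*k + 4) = (k - 8)/(k + 2)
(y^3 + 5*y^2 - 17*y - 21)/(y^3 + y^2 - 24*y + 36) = (y^2 + 8*y + 7)/(y^2 + 4*y - 12)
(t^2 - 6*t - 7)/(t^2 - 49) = (t + 1)/(t + 7)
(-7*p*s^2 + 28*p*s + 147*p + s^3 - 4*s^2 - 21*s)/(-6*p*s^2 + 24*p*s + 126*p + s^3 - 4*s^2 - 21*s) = (7*p - s)/(6*p - s)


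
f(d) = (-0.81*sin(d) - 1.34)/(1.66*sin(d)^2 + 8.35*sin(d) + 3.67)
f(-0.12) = -0.46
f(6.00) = -0.76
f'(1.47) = 0.01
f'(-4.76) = 0.00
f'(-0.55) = 91.92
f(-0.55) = 3.80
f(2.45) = -0.19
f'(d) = (-3.32*sin(d)*cos(d) - 8.35*cos(d))*(-0.81*sin(d) - 1.34)/(1.66*sin(d)^2 + 8.35*sin(d) + 3.67)^2 - 0.81*cos(d)/(1.66*sin(d)^2 + 8.35*sin(d) + 3.67)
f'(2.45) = -0.10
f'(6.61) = 0.22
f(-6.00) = -0.26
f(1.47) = -0.16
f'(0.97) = 0.05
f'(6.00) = 3.16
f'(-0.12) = 1.05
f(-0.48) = -5.75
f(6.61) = -0.25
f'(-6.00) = 0.24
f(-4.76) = -0.16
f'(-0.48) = 202.37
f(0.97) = -0.17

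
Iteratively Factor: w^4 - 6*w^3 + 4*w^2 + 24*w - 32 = (w - 4)*(w^3 - 2*w^2 - 4*w + 8) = (w - 4)*(w - 2)*(w^2 - 4) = (w - 4)*(w - 2)*(w + 2)*(w - 2)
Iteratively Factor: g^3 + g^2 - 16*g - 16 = (g + 1)*(g^2 - 16) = (g + 1)*(g + 4)*(g - 4)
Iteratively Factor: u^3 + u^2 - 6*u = (u)*(u^2 + u - 6) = u*(u + 3)*(u - 2)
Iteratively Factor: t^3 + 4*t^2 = (t)*(t^2 + 4*t) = t^2*(t + 4)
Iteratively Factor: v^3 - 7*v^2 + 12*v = (v)*(v^2 - 7*v + 12) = v*(v - 4)*(v - 3)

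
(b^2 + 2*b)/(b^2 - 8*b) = (b + 2)/(b - 8)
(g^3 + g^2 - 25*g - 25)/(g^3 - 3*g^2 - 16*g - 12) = (g^2 - 25)/(g^2 - 4*g - 12)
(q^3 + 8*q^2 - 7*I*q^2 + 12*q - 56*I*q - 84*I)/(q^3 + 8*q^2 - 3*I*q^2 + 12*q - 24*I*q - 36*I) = (q - 7*I)/(q - 3*I)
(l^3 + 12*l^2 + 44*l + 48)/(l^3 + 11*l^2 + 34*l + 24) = (l + 2)/(l + 1)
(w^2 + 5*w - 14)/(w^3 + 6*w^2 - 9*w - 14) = 1/(w + 1)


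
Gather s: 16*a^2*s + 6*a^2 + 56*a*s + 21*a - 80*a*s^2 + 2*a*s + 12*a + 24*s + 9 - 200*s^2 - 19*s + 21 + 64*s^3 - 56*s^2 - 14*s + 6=6*a^2 + 33*a + 64*s^3 + s^2*(-80*a - 256) + s*(16*a^2 + 58*a - 9) + 36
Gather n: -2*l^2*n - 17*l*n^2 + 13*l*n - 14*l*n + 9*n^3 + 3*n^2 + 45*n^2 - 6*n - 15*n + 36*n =9*n^3 + n^2*(48 - 17*l) + n*(-2*l^2 - l + 15)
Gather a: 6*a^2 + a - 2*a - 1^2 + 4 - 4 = 6*a^2 - a - 1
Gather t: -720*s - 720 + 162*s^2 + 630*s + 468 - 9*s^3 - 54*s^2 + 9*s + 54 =-9*s^3 + 108*s^2 - 81*s - 198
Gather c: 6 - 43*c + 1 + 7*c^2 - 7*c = 7*c^2 - 50*c + 7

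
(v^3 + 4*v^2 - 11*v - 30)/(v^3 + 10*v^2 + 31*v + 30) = (v - 3)/(v + 3)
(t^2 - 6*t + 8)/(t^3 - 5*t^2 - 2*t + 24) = (t - 2)/(t^2 - t - 6)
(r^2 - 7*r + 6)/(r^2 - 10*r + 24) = (r - 1)/(r - 4)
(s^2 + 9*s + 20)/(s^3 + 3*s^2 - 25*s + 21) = (s^2 + 9*s + 20)/(s^3 + 3*s^2 - 25*s + 21)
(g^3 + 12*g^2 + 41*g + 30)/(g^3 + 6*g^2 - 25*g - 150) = (g + 1)/(g - 5)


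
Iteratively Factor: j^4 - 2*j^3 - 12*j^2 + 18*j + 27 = (j - 3)*(j^3 + j^2 - 9*j - 9) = (j - 3)^2*(j^2 + 4*j + 3) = (j - 3)^2*(j + 3)*(j + 1)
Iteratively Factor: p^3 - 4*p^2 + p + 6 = (p - 3)*(p^2 - p - 2) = (p - 3)*(p + 1)*(p - 2)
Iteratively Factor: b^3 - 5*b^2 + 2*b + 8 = (b - 2)*(b^2 - 3*b - 4) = (b - 2)*(b + 1)*(b - 4)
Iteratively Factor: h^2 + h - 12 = (h + 4)*(h - 3)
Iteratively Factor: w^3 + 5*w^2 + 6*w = (w + 2)*(w^2 + 3*w) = (w + 2)*(w + 3)*(w)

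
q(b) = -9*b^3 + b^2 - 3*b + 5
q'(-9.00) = -2208.00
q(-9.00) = 6674.00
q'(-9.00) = -2208.00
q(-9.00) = 6674.00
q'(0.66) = -13.44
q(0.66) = 0.87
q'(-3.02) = -255.29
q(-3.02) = 271.07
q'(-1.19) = -43.61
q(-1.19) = 25.15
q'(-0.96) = -29.80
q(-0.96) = 16.76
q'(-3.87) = -415.12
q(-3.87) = 553.23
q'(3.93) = -412.15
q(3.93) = -537.63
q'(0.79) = -18.27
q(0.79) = -1.18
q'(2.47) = -162.78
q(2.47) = -131.93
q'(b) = -27*b^2 + 2*b - 3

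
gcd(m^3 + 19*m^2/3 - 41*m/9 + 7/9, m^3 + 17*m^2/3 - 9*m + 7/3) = m^2 + 20*m/3 - 7/3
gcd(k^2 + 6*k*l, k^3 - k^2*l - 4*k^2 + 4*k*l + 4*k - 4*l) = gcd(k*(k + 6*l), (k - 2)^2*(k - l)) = 1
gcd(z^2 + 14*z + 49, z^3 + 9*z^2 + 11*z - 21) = z + 7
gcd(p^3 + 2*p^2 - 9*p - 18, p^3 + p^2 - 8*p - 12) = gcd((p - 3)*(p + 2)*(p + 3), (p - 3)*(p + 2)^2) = p^2 - p - 6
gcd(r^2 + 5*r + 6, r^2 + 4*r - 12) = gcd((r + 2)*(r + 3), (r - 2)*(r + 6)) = 1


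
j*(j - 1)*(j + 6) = j^3 + 5*j^2 - 6*j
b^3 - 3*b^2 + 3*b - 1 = (b - 1)^3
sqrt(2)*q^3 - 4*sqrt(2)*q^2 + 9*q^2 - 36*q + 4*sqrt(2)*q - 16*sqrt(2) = (q - 4)*(q + 4*sqrt(2))*(sqrt(2)*q + 1)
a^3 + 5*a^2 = a^2*(a + 5)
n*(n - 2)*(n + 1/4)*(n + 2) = n^4 + n^3/4 - 4*n^2 - n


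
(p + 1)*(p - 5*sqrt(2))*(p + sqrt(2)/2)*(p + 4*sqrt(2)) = p^4 - sqrt(2)*p^3/2 + p^3 - 41*p^2 - sqrt(2)*p^2/2 - 41*p - 20*sqrt(2)*p - 20*sqrt(2)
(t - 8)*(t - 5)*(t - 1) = t^3 - 14*t^2 + 53*t - 40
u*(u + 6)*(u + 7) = u^3 + 13*u^2 + 42*u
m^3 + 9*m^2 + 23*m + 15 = (m + 1)*(m + 3)*(m + 5)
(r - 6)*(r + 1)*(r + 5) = r^3 - 31*r - 30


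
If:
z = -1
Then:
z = -1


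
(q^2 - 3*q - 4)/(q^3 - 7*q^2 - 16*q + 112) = (q + 1)/(q^2 - 3*q - 28)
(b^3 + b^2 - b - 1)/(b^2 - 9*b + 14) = (b^3 + b^2 - b - 1)/(b^2 - 9*b + 14)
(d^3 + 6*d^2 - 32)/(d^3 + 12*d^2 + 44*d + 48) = (d^2 + 2*d - 8)/(d^2 + 8*d + 12)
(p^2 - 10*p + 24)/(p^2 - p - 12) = (p - 6)/(p + 3)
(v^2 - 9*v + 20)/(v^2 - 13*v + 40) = (v - 4)/(v - 8)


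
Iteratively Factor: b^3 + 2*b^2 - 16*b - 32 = (b - 4)*(b^2 + 6*b + 8) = (b - 4)*(b + 2)*(b + 4)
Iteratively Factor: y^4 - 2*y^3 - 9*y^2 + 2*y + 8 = (y + 1)*(y^3 - 3*y^2 - 6*y + 8) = (y - 1)*(y + 1)*(y^2 - 2*y - 8) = (y - 1)*(y + 1)*(y + 2)*(y - 4)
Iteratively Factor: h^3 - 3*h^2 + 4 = (h + 1)*(h^2 - 4*h + 4) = (h - 2)*(h + 1)*(h - 2)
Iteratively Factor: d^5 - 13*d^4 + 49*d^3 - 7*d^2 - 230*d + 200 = (d - 1)*(d^4 - 12*d^3 + 37*d^2 + 30*d - 200) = (d - 5)*(d - 1)*(d^3 - 7*d^2 + 2*d + 40) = (d - 5)*(d - 1)*(d + 2)*(d^2 - 9*d + 20) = (d - 5)^2*(d - 1)*(d + 2)*(d - 4)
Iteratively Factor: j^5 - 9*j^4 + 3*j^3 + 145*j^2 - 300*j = (j - 5)*(j^4 - 4*j^3 - 17*j^2 + 60*j) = j*(j - 5)*(j^3 - 4*j^2 - 17*j + 60) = j*(j - 5)*(j + 4)*(j^2 - 8*j + 15) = j*(j - 5)^2*(j + 4)*(j - 3)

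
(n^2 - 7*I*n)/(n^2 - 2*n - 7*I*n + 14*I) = n/(n - 2)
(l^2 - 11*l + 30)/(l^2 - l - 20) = (l - 6)/(l + 4)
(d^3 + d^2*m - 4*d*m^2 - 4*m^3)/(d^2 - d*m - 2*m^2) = d + 2*m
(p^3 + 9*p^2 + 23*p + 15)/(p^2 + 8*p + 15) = p + 1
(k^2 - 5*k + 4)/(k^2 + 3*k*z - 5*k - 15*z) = (k^2 - 5*k + 4)/(k^2 + 3*k*z - 5*k - 15*z)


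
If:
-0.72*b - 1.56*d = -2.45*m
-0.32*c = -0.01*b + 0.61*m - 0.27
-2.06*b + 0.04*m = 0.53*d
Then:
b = -0.436475988700565*m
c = 0.84375 - 1.91988987464689*m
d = 1.77196327683616*m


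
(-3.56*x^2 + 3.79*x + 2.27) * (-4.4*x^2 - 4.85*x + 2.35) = 15.664*x^4 + 0.589999999999996*x^3 - 36.7355*x^2 - 2.103*x + 5.3345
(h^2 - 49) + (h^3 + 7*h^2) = h^3 + 8*h^2 - 49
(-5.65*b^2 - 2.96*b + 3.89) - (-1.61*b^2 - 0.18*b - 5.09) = -4.04*b^2 - 2.78*b + 8.98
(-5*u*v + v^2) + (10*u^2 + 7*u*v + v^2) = 10*u^2 + 2*u*v + 2*v^2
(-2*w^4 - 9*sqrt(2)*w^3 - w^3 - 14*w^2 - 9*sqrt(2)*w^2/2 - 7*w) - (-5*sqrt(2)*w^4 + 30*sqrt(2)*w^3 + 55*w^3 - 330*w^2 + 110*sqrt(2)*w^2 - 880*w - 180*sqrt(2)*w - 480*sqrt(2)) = -2*w^4 + 5*sqrt(2)*w^4 - 56*w^3 - 39*sqrt(2)*w^3 - 229*sqrt(2)*w^2/2 + 316*w^2 + 180*sqrt(2)*w + 873*w + 480*sqrt(2)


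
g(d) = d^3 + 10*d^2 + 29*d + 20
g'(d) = 3*d^2 + 20*d + 29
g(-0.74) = 3.61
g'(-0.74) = 15.84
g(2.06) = 130.92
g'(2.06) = 82.93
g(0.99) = 59.48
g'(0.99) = 51.74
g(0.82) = 51.06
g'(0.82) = 47.42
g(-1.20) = -2.13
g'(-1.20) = 9.32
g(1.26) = 74.42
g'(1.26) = 58.96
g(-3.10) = -3.59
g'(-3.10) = -4.17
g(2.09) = 133.42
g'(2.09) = 83.90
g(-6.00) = -10.00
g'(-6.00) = 17.00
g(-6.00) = -10.00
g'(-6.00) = 17.00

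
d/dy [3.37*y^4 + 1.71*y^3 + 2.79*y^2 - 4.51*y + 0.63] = 13.48*y^3 + 5.13*y^2 + 5.58*y - 4.51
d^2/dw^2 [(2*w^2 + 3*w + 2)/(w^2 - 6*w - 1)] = 2*(15*w^3 + 12*w^2 - 27*w + 58)/(w^6 - 18*w^5 + 105*w^4 - 180*w^3 - 105*w^2 - 18*w - 1)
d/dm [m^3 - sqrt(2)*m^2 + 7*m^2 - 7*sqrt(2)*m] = 3*m^2 - 2*sqrt(2)*m + 14*m - 7*sqrt(2)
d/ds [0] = 0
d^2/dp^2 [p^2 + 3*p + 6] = 2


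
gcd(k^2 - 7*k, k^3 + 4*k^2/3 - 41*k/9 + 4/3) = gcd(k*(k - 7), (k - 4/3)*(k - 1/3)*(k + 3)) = 1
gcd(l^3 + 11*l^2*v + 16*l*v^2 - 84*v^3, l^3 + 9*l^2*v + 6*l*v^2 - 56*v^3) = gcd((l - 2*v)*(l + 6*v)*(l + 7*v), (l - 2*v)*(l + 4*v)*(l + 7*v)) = -l^2 - 5*l*v + 14*v^2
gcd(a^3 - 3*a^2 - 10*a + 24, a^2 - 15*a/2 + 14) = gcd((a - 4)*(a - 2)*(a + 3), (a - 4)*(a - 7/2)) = a - 4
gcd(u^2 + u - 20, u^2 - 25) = u + 5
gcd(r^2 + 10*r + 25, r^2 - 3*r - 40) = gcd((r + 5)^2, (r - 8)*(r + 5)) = r + 5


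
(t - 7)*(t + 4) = t^2 - 3*t - 28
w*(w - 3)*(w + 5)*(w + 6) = w^4 + 8*w^3 - 3*w^2 - 90*w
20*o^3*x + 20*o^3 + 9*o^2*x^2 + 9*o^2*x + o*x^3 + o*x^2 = (4*o + x)*(5*o + x)*(o*x + o)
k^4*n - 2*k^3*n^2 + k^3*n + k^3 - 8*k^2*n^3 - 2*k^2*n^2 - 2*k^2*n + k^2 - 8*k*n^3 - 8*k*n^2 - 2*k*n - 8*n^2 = (k + 1)*(k - 4*n)*(k + 2*n)*(k*n + 1)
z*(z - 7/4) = z^2 - 7*z/4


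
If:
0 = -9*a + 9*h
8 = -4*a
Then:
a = -2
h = -2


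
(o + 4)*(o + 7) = o^2 + 11*o + 28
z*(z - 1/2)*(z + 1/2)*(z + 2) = z^4 + 2*z^3 - z^2/4 - z/2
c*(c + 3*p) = c^2 + 3*c*p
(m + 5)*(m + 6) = m^2 + 11*m + 30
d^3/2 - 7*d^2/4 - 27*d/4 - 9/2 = (d/2 + 1/2)*(d - 6)*(d + 3/2)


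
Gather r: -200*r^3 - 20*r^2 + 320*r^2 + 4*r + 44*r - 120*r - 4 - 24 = -200*r^3 + 300*r^2 - 72*r - 28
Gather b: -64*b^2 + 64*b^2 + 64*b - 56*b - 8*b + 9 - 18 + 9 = 0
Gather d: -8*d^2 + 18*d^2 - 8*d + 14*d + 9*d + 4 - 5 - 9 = 10*d^2 + 15*d - 10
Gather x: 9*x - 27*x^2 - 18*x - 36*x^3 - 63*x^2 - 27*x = -36*x^3 - 90*x^2 - 36*x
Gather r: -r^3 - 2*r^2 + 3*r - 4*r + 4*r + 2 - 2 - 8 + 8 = -r^3 - 2*r^2 + 3*r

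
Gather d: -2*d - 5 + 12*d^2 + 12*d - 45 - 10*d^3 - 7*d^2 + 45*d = -10*d^3 + 5*d^2 + 55*d - 50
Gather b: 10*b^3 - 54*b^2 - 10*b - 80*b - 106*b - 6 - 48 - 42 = 10*b^3 - 54*b^2 - 196*b - 96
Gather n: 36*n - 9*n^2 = -9*n^2 + 36*n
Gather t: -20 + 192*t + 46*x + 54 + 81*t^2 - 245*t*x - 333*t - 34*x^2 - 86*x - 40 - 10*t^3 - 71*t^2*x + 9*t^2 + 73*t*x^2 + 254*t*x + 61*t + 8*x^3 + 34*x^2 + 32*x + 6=-10*t^3 + t^2*(90 - 71*x) + t*(73*x^2 + 9*x - 80) + 8*x^3 - 8*x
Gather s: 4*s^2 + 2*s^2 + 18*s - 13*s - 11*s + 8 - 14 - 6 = 6*s^2 - 6*s - 12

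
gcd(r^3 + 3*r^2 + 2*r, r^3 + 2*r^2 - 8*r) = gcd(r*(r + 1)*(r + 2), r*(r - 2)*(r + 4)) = r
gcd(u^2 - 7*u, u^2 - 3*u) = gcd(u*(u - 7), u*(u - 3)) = u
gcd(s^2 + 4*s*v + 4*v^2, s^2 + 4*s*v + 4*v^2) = s^2 + 4*s*v + 4*v^2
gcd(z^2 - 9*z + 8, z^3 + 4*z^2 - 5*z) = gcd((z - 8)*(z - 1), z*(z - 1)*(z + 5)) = z - 1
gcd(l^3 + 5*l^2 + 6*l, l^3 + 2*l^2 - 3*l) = l^2 + 3*l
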